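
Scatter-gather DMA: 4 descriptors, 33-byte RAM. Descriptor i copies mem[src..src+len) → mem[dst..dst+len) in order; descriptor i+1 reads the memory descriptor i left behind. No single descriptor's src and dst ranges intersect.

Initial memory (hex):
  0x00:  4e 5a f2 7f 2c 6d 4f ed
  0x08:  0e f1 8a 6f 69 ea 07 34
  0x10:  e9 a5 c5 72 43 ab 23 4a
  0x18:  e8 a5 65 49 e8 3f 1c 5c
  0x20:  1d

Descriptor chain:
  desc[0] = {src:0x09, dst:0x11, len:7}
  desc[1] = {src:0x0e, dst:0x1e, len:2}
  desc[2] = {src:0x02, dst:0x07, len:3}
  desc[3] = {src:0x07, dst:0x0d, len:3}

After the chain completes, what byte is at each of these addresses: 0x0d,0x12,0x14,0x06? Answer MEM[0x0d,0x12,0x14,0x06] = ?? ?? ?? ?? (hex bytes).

D0: mem[0x11..0x17] <- [f1 8a 6f 69 ea 07 34]
D1: mem[0x1e..0x1f] <- [07 34]
D2: mem[0x07..0x09] <- [f2 7f 2c]
D3: mem[0x0d..0x0f] <- [f2 7f 2c]
query mem[0x0d]=0xf2, mem[0x12]=0x8a, mem[0x14]=0x69, mem[0x06]=0x4f

MEM[0x0d,0x12,0x14,0x06] = f2 8a 69 4f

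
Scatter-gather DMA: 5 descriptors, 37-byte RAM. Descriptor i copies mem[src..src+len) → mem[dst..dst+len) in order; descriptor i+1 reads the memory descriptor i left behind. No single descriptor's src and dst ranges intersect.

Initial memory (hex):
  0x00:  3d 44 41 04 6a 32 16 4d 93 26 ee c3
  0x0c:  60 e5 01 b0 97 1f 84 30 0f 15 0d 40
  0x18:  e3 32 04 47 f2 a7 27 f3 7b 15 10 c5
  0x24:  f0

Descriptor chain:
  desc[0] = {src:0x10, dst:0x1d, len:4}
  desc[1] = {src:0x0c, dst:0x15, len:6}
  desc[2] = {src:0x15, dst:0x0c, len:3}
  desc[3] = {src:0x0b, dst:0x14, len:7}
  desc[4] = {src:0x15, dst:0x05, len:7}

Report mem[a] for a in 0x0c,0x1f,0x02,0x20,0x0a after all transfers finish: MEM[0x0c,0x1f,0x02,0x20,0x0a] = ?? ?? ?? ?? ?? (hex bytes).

[0] 0x10->0x1d len=4 : 97 1f 84 30
[1] 0x0c->0x15 len=6 : 60 e5 01 b0 97 1f
[2] 0x15->0x0c len=3 : 60 e5 01
[3] 0x0b->0x14 len=7 : c3 60 e5 01 b0 97 1f
[4] 0x15->0x05 len=7 : 60 e5 01 b0 97 1f 47
query mem[0x0c]=0x60, mem[0x1f]=0x84, mem[0x02]=0x41, mem[0x20]=0x30, mem[0x0a]=0x1f

MEM[0x0c,0x1f,0x02,0x20,0x0a] = 60 84 41 30 1f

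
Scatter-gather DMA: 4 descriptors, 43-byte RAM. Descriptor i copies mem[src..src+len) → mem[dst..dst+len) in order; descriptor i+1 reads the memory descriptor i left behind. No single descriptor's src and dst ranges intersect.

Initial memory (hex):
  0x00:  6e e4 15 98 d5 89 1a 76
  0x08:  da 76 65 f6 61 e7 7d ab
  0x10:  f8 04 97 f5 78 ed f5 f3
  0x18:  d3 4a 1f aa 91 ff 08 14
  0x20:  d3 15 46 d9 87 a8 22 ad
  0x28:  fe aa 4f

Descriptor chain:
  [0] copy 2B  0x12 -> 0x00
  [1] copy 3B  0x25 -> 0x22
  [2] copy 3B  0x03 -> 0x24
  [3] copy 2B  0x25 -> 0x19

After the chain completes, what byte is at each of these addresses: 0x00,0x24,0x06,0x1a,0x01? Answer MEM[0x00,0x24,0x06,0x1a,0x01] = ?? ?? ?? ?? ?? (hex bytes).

MEM[0x00,0x24,0x06,0x1a,0x01] = 97 98 1a 89 f5

  after D0: wrote 2B at 0x00 = 97f5
  after D1: wrote 3B at 0x22 = a822ad
  after D2: wrote 3B at 0x24 = 98d589
  after D3: wrote 2B at 0x19 = d589
query mem[0x00]=0x97, mem[0x24]=0x98, mem[0x06]=0x1a, mem[0x1a]=0x89, mem[0x01]=0xf5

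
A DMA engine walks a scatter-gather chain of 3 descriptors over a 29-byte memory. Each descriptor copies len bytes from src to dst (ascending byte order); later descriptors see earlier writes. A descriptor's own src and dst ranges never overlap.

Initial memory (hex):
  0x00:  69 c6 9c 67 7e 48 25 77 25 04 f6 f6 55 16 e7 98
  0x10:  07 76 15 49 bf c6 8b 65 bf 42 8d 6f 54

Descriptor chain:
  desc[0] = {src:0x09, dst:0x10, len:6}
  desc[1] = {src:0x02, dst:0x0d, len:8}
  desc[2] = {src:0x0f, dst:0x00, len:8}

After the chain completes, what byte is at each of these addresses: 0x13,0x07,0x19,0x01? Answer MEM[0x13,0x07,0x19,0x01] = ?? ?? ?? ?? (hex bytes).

MEM[0x13,0x07,0x19,0x01] = 25 8b 42 48

#0 dst[0x10+6] := {0x04,0xf6,0xf6,0x55,0x16,0xe7}
#1 dst[0x0d+8] := {0x9c,0x67,0x7e,0x48,0x25,0x77,0x25,0x04}
#2 dst[0x00+8] := {0x7e,0x48,0x25,0x77,0x25,0x04,0xe7,0x8b}
query mem[0x13]=0x25, mem[0x07]=0x8b, mem[0x19]=0x42, mem[0x01]=0x48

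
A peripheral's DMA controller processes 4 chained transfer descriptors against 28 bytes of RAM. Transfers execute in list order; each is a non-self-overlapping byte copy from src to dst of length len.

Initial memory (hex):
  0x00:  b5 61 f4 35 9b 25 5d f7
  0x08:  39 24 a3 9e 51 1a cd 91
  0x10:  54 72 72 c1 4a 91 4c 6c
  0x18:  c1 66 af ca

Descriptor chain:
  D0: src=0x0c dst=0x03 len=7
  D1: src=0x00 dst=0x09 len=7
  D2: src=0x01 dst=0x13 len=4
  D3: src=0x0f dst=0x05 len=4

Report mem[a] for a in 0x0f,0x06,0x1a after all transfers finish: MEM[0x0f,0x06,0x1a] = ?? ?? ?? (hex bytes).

MEM[0x0f,0x06,0x1a] = 91 54 af

D0: mem[0x03..0x09] <- [51 1a cd 91 54 72 72]
D1: mem[0x09..0x0f] <- [b5 61 f4 51 1a cd 91]
D2: mem[0x13..0x16] <- [61 f4 51 1a]
D3: mem[0x05..0x08] <- [91 54 72 72]
query mem[0x0f]=0x91, mem[0x06]=0x54, mem[0x1a]=0xaf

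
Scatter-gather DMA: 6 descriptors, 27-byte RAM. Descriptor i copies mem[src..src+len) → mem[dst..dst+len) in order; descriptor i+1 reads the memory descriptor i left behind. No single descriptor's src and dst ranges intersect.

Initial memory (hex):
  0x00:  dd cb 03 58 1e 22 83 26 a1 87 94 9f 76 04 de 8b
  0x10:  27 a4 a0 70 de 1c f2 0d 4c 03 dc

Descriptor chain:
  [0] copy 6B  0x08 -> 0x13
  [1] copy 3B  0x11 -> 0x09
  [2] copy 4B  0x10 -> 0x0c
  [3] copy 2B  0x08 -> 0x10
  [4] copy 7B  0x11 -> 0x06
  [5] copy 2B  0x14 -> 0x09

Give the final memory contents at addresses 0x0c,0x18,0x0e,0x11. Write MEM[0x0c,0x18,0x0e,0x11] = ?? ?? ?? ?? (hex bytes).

MEM[0x0c,0x18,0x0e,0x11] = 76 04 a0 a4

[0] 0x08->0x13 len=6 : a1 87 94 9f 76 04
[1] 0x11->0x09 len=3 : a4 a0 a1
[2] 0x10->0x0c len=4 : 27 a4 a0 a1
[3] 0x08->0x10 len=2 : a1 a4
[4] 0x11->0x06 len=7 : a4 a0 a1 87 94 9f 76
[5] 0x14->0x09 len=2 : 87 94
query mem[0x0c]=0x76, mem[0x18]=0x04, mem[0x0e]=0xa0, mem[0x11]=0xa4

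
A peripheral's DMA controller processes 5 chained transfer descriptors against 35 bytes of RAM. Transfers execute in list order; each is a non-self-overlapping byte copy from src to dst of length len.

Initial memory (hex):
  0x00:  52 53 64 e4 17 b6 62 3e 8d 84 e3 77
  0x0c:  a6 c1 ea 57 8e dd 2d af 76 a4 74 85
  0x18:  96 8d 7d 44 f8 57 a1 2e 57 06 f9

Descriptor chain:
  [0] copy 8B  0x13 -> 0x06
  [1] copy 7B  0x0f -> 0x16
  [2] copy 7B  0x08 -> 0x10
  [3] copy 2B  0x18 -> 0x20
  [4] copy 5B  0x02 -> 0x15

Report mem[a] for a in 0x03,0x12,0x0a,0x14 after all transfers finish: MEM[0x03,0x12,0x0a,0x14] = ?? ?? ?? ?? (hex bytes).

[0] 0x13->0x06 len=8 : af 76 a4 74 85 96 8d 7d
[1] 0x0f->0x16 len=7 : 57 8e dd 2d af 76 a4
[2] 0x08->0x10 len=7 : a4 74 85 96 8d 7d ea
[3] 0x18->0x20 len=2 : dd 2d
[4] 0x02->0x15 len=5 : 64 e4 17 b6 af
query mem[0x03]=0xe4, mem[0x12]=0x85, mem[0x0a]=0x85, mem[0x14]=0x8d

MEM[0x03,0x12,0x0a,0x14] = e4 85 85 8d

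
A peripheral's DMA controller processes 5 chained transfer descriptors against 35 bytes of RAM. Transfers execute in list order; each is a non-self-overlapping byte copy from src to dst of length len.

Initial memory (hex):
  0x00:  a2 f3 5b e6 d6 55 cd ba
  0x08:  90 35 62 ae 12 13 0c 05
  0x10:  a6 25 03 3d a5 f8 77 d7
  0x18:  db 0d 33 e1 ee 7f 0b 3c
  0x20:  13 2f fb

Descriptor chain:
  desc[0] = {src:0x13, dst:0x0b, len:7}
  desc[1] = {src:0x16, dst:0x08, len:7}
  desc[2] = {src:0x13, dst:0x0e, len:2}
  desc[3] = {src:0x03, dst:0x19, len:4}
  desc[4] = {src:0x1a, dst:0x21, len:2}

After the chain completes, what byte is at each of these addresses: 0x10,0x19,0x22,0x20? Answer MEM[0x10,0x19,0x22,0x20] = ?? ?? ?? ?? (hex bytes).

MEM[0x10,0x19,0x22,0x20] = db e6 55 13

  after D0: wrote 7B at 0x0b = 3da5f877d7db0d
  after D1: wrote 7B at 0x08 = 77d7db0d33e1ee
  after D2: wrote 2B at 0x0e = 3da5
  after D3: wrote 4B at 0x19 = e6d655cd
  after D4: wrote 2B at 0x21 = d655
query mem[0x10]=0xdb, mem[0x19]=0xe6, mem[0x22]=0x55, mem[0x20]=0x13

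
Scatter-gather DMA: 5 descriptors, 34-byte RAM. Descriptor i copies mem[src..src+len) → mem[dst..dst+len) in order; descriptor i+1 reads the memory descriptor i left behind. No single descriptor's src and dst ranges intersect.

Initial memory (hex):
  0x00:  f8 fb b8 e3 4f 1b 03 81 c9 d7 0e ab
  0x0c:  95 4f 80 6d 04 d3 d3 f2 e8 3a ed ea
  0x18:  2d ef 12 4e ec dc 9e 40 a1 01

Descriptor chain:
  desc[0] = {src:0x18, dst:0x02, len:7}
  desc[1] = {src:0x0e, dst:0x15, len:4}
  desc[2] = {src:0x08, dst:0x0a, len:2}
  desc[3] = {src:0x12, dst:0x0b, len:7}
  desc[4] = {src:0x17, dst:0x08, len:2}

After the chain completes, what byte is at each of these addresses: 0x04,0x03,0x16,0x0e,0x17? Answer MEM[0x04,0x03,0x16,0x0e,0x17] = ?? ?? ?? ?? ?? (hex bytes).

MEM[0x04,0x03,0x16,0x0e,0x17] = 12 ef 6d 80 04

#0 dst[0x02+7] := {0x2d,0xef,0x12,0x4e,0xec,0xdc,0x9e}
#1 dst[0x15+4] := {0x80,0x6d,0x04,0xd3}
#2 dst[0x0a+2] := {0x9e,0xd7}
#3 dst[0x0b+7] := {0xd3,0xf2,0xe8,0x80,0x6d,0x04,0xd3}
#4 dst[0x08+2] := {0x04,0xd3}
query mem[0x04]=0x12, mem[0x03]=0xef, mem[0x16]=0x6d, mem[0x0e]=0x80, mem[0x17]=0x04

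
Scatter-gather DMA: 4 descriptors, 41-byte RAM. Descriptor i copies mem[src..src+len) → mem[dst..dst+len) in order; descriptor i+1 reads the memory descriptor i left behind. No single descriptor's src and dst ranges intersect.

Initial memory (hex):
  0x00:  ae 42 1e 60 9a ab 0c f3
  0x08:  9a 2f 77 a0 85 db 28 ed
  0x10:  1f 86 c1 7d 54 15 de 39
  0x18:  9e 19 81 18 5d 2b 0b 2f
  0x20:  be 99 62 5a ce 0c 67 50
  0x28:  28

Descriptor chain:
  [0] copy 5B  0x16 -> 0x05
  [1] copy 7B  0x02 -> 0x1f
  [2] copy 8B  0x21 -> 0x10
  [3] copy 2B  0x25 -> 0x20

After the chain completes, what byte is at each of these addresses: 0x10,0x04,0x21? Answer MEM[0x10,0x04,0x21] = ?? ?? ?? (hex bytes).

MEM[0x10,0x04,0x21] = 9a 9a 67

[0] 0x16->0x05 len=5 : de 39 9e 19 81
[1] 0x02->0x1f len=7 : 1e 60 9a de 39 9e 19
[2] 0x21->0x10 len=8 : 9a de 39 9e 19 67 50 28
[3] 0x25->0x20 len=2 : 19 67
query mem[0x10]=0x9a, mem[0x04]=0x9a, mem[0x21]=0x67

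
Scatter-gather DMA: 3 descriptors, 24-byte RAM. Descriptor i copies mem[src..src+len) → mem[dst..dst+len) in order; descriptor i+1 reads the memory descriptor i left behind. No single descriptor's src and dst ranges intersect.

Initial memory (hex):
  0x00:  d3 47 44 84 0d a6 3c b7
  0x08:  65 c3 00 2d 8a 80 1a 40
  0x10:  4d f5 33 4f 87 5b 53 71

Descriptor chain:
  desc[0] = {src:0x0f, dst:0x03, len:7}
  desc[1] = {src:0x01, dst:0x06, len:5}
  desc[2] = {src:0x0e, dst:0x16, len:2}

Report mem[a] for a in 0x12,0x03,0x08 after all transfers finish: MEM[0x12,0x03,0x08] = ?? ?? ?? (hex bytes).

MEM[0x12,0x03,0x08] = 33 40 40

D0: mem[0x03..0x09] <- [40 4d f5 33 4f 87 5b]
D1: mem[0x06..0x0a] <- [47 44 40 4d f5]
D2: mem[0x16..0x17] <- [1a 40]
query mem[0x12]=0x33, mem[0x03]=0x40, mem[0x08]=0x40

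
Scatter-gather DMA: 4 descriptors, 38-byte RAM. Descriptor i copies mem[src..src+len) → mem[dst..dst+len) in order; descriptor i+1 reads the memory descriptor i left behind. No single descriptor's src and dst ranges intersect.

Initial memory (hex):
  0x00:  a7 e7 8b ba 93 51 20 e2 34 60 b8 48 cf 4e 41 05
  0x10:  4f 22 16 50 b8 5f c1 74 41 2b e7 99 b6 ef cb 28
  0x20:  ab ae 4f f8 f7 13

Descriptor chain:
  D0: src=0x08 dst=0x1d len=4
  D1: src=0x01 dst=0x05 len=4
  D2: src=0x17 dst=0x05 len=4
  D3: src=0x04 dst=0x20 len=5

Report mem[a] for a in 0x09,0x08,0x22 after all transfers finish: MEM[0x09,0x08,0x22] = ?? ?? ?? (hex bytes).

MEM[0x09,0x08,0x22] = 60 e7 41

D0: mem[0x1d..0x20] <- [34 60 b8 48]
D1: mem[0x05..0x08] <- [e7 8b ba 93]
D2: mem[0x05..0x08] <- [74 41 2b e7]
D3: mem[0x20..0x24] <- [93 74 41 2b e7]
query mem[0x09]=0x60, mem[0x08]=0xe7, mem[0x22]=0x41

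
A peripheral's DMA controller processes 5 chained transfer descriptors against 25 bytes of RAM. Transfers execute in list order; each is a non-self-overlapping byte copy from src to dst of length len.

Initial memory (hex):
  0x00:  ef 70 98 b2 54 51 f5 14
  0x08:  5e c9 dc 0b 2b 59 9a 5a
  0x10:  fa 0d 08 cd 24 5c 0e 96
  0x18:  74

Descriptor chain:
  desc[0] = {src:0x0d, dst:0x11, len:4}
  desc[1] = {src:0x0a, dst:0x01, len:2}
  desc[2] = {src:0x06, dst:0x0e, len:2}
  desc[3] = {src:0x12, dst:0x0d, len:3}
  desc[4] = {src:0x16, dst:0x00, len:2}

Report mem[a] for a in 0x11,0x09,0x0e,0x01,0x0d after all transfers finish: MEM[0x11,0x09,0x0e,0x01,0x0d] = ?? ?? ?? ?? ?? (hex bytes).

MEM[0x11,0x09,0x0e,0x01,0x0d] = 59 c9 5a 96 9a

  after D0: wrote 4B at 0x11 = 599a5afa
  after D1: wrote 2B at 0x01 = dc0b
  after D2: wrote 2B at 0x0e = f514
  after D3: wrote 3B at 0x0d = 9a5afa
  after D4: wrote 2B at 0x00 = 0e96
query mem[0x11]=0x59, mem[0x09]=0xc9, mem[0x0e]=0x5a, mem[0x01]=0x96, mem[0x0d]=0x9a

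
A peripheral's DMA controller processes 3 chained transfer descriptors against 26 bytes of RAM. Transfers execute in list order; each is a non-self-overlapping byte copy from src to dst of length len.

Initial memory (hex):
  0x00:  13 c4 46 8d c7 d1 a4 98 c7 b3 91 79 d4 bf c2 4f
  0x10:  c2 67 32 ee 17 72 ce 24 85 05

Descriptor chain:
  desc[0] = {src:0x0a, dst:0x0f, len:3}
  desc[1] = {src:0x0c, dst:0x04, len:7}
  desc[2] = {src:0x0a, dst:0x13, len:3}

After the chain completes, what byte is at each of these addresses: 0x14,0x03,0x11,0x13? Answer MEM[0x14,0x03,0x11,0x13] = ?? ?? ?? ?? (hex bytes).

D0: mem[0x0f..0x11] <- [91 79 d4]
D1: mem[0x04..0x0a] <- [d4 bf c2 91 79 d4 32]
D2: mem[0x13..0x15] <- [32 79 d4]
query mem[0x14]=0x79, mem[0x03]=0x8d, mem[0x11]=0xd4, mem[0x13]=0x32

MEM[0x14,0x03,0x11,0x13] = 79 8d d4 32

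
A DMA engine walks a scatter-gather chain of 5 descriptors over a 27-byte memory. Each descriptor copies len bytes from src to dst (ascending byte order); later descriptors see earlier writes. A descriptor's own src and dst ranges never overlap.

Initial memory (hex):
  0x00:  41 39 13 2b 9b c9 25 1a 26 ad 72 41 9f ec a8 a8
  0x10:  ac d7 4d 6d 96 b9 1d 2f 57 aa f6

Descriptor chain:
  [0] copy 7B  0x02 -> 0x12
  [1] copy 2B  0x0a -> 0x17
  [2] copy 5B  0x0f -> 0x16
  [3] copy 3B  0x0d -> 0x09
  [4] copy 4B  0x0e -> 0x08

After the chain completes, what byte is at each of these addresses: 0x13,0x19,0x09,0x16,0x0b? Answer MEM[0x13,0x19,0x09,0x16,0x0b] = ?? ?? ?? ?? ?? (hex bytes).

MEM[0x13,0x19,0x09,0x16,0x0b] = 2b 13 a8 a8 d7

D0: mem[0x12..0x18] <- [13 2b 9b c9 25 1a 26]
D1: mem[0x17..0x18] <- [72 41]
D2: mem[0x16..0x1a] <- [a8 ac d7 13 2b]
D3: mem[0x09..0x0b] <- [ec a8 a8]
D4: mem[0x08..0x0b] <- [a8 a8 ac d7]
query mem[0x13]=0x2b, mem[0x19]=0x13, mem[0x09]=0xa8, mem[0x16]=0xa8, mem[0x0b]=0xd7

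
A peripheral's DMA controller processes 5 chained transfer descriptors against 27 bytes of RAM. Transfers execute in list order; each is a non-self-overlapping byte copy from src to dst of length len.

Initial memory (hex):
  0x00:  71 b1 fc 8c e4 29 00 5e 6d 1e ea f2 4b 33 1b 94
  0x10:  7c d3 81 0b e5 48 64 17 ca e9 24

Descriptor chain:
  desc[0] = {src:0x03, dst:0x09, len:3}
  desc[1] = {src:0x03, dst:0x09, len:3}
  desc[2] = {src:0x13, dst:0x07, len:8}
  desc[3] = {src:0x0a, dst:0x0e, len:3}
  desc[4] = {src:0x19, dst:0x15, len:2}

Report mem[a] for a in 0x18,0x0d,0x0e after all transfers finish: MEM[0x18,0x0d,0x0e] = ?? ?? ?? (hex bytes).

  after D0: wrote 3B at 0x09 = 8ce429
  after D1: wrote 3B at 0x09 = 8ce429
  after D2: wrote 8B at 0x07 = 0be5486417cae924
  after D3: wrote 3B at 0x0e = 6417ca
  after D4: wrote 2B at 0x15 = e924
query mem[0x18]=0xca, mem[0x0d]=0xe9, mem[0x0e]=0x64

MEM[0x18,0x0d,0x0e] = ca e9 64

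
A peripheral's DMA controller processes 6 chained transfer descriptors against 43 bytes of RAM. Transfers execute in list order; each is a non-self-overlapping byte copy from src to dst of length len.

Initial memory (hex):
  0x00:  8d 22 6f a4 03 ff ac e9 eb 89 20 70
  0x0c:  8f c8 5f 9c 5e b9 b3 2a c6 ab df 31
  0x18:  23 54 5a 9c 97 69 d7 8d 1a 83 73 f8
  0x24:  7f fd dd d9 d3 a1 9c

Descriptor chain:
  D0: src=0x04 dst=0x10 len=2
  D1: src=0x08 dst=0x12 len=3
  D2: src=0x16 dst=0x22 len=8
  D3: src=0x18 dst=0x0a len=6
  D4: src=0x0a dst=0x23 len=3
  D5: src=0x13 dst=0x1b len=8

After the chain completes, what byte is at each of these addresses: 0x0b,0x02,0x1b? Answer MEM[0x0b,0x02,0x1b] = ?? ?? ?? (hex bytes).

MEM[0x0b,0x02,0x1b] = 54 6f 89

#0 dst[0x10+2] := {0x03,0xff}
#1 dst[0x12+3] := {0xeb,0x89,0x20}
#2 dst[0x22+8] := {0xdf,0x31,0x23,0x54,0x5a,0x9c,0x97,0x69}
#3 dst[0x0a+6] := {0x23,0x54,0x5a,0x9c,0x97,0x69}
#4 dst[0x23+3] := {0x23,0x54,0x5a}
#5 dst[0x1b+8] := {0x89,0x20,0xab,0xdf,0x31,0x23,0x54,0x5a}
query mem[0x0b]=0x54, mem[0x02]=0x6f, mem[0x1b]=0x89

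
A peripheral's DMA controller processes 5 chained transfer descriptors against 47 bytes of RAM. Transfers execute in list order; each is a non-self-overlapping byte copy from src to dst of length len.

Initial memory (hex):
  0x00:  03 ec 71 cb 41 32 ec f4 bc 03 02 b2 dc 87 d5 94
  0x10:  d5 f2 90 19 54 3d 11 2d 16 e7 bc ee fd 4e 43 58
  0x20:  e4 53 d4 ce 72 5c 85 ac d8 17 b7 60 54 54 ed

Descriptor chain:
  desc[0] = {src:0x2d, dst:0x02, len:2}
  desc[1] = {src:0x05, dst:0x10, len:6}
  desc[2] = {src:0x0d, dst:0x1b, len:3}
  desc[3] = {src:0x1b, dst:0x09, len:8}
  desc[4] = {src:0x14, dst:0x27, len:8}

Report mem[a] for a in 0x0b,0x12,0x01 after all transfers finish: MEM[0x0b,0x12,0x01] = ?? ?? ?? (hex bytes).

[0] 0x2d->0x02 len=2 : 54 ed
[1] 0x05->0x10 len=6 : 32 ec f4 bc 03 02
[2] 0x0d->0x1b len=3 : 87 d5 94
[3] 0x1b->0x09 len=8 : 87 d5 94 43 58 e4 53 d4
[4] 0x14->0x27 len=8 : 03 02 11 2d 16 e7 bc 87
query mem[0x0b]=0x94, mem[0x12]=0xf4, mem[0x01]=0xec

MEM[0x0b,0x12,0x01] = 94 f4 ec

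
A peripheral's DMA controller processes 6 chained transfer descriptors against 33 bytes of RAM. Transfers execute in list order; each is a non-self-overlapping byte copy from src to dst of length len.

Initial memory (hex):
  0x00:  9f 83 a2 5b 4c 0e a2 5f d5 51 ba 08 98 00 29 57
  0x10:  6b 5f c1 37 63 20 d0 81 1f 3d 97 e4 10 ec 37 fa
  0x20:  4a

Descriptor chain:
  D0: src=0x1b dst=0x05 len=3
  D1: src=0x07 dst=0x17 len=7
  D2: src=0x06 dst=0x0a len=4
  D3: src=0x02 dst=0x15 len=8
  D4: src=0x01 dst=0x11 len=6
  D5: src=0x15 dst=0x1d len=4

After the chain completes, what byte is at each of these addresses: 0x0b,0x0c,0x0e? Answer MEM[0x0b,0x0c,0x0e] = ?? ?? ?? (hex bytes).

  after D0: wrote 3B at 0x05 = e410ec
  after D1: wrote 7B at 0x17 = ecd551ba089800
  after D2: wrote 4B at 0x0a = 10ecd551
  after D3: wrote 8B at 0x15 = a25b4ce410ecd551
  after D4: wrote 6B at 0x11 = 83a25b4ce410
  after D5: wrote 4B at 0x1d = e4104ce4
query mem[0x0b]=0xec, mem[0x0c]=0xd5, mem[0x0e]=0x29

MEM[0x0b,0x0c,0x0e] = ec d5 29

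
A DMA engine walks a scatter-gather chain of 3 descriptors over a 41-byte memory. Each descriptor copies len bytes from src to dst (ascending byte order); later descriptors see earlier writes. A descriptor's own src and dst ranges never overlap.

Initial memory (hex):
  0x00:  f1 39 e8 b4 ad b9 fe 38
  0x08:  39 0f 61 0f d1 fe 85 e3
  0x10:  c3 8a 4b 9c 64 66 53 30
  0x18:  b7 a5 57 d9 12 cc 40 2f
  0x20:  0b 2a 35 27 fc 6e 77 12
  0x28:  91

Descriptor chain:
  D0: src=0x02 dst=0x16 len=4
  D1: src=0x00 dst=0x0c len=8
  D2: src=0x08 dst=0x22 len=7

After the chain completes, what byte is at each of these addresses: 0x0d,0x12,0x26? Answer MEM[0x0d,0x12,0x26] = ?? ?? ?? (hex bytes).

#0 dst[0x16+4] := {0xe8,0xb4,0xad,0xb9}
#1 dst[0x0c+8] := {0xf1,0x39,0xe8,0xb4,0xad,0xb9,0xfe,0x38}
#2 dst[0x22+7] := {0x39,0x0f,0x61,0x0f,0xf1,0x39,0xe8}
query mem[0x0d]=0x39, mem[0x12]=0xfe, mem[0x26]=0xf1

MEM[0x0d,0x12,0x26] = 39 fe f1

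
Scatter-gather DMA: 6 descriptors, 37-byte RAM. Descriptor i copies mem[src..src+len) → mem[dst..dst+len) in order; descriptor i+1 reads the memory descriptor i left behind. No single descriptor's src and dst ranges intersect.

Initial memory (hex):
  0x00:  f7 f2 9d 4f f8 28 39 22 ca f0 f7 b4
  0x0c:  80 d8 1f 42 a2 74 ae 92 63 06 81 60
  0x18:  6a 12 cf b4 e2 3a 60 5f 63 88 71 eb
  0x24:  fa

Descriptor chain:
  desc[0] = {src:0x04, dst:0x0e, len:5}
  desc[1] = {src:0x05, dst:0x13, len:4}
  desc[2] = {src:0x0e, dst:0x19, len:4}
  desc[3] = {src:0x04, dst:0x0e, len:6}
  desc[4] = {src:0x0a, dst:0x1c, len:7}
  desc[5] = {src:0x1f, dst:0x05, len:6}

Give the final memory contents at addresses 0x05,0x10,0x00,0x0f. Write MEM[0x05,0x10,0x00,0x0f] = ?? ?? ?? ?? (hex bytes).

MEM[0x05,0x10,0x00,0x0f] = d8 39 f7 28

D0: mem[0x0e..0x12] <- [f8 28 39 22 ca]
D1: mem[0x13..0x16] <- [28 39 22 ca]
D2: mem[0x19..0x1c] <- [f8 28 39 22]
D3: mem[0x0e..0x13] <- [f8 28 39 22 ca f0]
D4: mem[0x1c..0x22] <- [f7 b4 80 d8 f8 28 39]
D5: mem[0x05..0x0a] <- [d8 f8 28 39 eb fa]
query mem[0x05]=0xd8, mem[0x10]=0x39, mem[0x00]=0xf7, mem[0x0f]=0x28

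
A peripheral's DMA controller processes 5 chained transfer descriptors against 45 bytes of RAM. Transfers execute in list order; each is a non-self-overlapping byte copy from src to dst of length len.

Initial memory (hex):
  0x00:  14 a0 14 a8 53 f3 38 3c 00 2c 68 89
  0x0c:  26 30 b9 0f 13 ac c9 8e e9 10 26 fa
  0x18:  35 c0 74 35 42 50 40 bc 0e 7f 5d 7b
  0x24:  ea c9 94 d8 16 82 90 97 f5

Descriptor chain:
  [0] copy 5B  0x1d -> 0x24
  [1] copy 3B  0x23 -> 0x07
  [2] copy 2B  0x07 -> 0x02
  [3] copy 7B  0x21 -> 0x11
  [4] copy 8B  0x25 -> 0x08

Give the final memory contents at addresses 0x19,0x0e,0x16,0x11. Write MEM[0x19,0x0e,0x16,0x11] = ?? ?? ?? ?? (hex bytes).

MEM[0x19,0x0e,0x16,0x11] = c0 97 bc 7f

[0] 0x1d->0x24 len=5 : 50 40 bc 0e 7f
[1] 0x23->0x07 len=3 : 7b 50 40
[2] 0x07->0x02 len=2 : 7b 50
[3] 0x21->0x11 len=7 : 7f 5d 7b 50 40 bc 0e
[4] 0x25->0x08 len=8 : 40 bc 0e 7f 82 90 97 f5
query mem[0x19]=0xc0, mem[0x0e]=0x97, mem[0x16]=0xbc, mem[0x11]=0x7f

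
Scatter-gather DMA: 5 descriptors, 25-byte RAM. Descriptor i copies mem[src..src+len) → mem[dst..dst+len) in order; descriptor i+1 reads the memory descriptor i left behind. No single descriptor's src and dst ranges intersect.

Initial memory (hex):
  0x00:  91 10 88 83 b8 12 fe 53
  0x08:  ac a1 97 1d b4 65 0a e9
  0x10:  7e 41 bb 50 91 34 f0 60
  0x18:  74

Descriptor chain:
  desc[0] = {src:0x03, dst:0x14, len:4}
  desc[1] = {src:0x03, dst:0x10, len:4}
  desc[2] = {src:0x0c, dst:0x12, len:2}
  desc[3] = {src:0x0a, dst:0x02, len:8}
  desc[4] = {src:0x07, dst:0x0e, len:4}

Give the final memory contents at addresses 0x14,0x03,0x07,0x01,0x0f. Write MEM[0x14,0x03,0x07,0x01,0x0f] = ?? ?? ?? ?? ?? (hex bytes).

MEM[0x14,0x03,0x07,0x01,0x0f] = 83 1d e9 10 83

#0 dst[0x14+4] := {0x83,0xb8,0x12,0xfe}
#1 dst[0x10+4] := {0x83,0xb8,0x12,0xfe}
#2 dst[0x12+2] := {0xb4,0x65}
#3 dst[0x02+8] := {0x97,0x1d,0xb4,0x65,0x0a,0xe9,0x83,0xb8}
#4 dst[0x0e+4] := {0xe9,0x83,0xb8,0x97}
query mem[0x14]=0x83, mem[0x03]=0x1d, mem[0x07]=0xe9, mem[0x01]=0x10, mem[0x0f]=0x83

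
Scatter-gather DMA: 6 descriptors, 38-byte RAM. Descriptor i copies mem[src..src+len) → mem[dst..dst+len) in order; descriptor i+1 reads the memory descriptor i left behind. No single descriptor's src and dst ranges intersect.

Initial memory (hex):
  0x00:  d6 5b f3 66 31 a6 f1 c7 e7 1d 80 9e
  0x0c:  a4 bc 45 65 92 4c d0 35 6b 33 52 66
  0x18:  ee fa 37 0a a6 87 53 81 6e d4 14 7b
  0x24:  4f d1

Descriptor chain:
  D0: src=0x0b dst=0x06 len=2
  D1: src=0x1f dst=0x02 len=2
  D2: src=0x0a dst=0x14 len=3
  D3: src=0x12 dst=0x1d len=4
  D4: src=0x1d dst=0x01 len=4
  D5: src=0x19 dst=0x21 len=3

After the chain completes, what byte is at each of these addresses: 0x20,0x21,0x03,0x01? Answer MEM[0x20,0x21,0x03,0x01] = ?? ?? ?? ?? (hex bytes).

MEM[0x20,0x21,0x03,0x01] = 9e fa 80 d0

[0] 0x0b->0x06 len=2 : 9e a4
[1] 0x1f->0x02 len=2 : 81 6e
[2] 0x0a->0x14 len=3 : 80 9e a4
[3] 0x12->0x1d len=4 : d0 35 80 9e
[4] 0x1d->0x01 len=4 : d0 35 80 9e
[5] 0x19->0x21 len=3 : fa 37 0a
query mem[0x20]=0x9e, mem[0x21]=0xfa, mem[0x03]=0x80, mem[0x01]=0xd0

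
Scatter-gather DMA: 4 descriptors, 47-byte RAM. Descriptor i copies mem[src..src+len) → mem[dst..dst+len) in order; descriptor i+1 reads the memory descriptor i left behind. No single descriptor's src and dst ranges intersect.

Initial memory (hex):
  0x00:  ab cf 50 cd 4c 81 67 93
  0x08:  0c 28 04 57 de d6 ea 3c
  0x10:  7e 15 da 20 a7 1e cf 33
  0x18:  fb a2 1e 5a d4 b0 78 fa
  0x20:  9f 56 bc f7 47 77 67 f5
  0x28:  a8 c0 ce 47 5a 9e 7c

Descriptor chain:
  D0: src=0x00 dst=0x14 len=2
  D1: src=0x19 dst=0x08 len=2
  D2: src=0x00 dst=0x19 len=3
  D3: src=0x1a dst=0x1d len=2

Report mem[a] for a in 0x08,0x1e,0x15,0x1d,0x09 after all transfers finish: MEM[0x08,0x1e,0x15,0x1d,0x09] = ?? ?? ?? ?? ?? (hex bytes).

[0] 0x00->0x14 len=2 : ab cf
[1] 0x19->0x08 len=2 : a2 1e
[2] 0x00->0x19 len=3 : ab cf 50
[3] 0x1a->0x1d len=2 : cf 50
query mem[0x08]=0xa2, mem[0x1e]=0x50, mem[0x15]=0xcf, mem[0x1d]=0xcf, mem[0x09]=0x1e

MEM[0x08,0x1e,0x15,0x1d,0x09] = a2 50 cf cf 1e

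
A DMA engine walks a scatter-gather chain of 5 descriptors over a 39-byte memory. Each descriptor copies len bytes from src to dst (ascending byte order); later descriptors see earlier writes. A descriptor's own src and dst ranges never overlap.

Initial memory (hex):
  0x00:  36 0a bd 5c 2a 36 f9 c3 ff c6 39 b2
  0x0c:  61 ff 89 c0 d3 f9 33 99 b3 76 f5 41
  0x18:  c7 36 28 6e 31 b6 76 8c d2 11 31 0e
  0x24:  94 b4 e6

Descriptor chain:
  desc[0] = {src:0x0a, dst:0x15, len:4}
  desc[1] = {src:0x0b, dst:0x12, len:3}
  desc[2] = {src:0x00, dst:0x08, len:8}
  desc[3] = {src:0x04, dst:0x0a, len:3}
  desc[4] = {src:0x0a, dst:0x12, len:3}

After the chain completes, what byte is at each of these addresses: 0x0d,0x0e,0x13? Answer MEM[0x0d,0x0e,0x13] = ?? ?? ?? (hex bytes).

#0 dst[0x15+4] := {0x39,0xb2,0x61,0xff}
#1 dst[0x12+3] := {0xb2,0x61,0xff}
#2 dst[0x08+8] := {0x36,0x0a,0xbd,0x5c,0x2a,0x36,0xf9,0xc3}
#3 dst[0x0a+3] := {0x2a,0x36,0xf9}
#4 dst[0x12+3] := {0x2a,0x36,0xf9}
query mem[0x0d]=0x36, mem[0x0e]=0xf9, mem[0x13]=0x36

MEM[0x0d,0x0e,0x13] = 36 f9 36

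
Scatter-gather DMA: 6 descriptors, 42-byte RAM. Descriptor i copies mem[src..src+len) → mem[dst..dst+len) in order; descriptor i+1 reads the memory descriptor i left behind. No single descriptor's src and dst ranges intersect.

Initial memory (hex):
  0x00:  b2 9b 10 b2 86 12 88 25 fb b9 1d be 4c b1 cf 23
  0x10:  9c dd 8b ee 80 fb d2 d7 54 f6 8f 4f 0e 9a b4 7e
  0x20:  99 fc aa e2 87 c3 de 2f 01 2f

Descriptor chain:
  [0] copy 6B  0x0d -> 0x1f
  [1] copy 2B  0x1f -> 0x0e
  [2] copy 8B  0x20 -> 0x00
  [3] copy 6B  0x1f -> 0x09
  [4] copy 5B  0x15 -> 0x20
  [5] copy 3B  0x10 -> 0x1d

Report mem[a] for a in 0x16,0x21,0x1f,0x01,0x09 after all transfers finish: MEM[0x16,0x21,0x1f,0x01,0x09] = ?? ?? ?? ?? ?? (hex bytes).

MEM[0x16,0x21,0x1f,0x01,0x09] = d2 d2 8b 23 b1

D0: mem[0x1f..0x24] <- [b1 cf 23 9c dd 8b]
D1: mem[0x0e..0x0f] <- [b1 cf]
D2: mem[0x00..0x07] <- [cf 23 9c dd 8b c3 de 2f]
D3: mem[0x09..0x0e] <- [b1 cf 23 9c dd 8b]
D4: mem[0x20..0x24] <- [fb d2 d7 54 f6]
D5: mem[0x1d..0x1f] <- [9c dd 8b]
query mem[0x16]=0xd2, mem[0x21]=0xd2, mem[0x1f]=0x8b, mem[0x01]=0x23, mem[0x09]=0xb1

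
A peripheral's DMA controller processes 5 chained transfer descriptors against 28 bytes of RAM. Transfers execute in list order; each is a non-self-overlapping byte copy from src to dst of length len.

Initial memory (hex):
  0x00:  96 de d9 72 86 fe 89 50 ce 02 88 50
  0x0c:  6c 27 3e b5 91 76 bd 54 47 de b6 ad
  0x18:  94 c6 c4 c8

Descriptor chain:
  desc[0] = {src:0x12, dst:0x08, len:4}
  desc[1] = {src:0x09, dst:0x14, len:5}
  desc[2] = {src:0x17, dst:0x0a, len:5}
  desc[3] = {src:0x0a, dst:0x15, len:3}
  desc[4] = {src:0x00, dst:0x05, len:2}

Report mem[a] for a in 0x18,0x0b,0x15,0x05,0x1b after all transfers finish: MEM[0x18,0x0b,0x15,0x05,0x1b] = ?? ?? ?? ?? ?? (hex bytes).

MEM[0x18,0x0b,0x15,0x05,0x1b] = 27 27 6c 96 c8

#0 dst[0x08+4] := {0xbd,0x54,0x47,0xde}
#1 dst[0x14+5] := {0x54,0x47,0xde,0x6c,0x27}
#2 dst[0x0a+5] := {0x6c,0x27,0xc6,0xc4,0xc8}
#3 dst[0x15+3] := {0x6c,0x27,0xc6}
#4 dst[0x05+2] := {0x96,0xde}
query mem[0x18]=0x27, mem[0x0b]=0x27, mem[0x15]=0x6c, mem[0x05]=0x96, mem[0x1b]=0xc8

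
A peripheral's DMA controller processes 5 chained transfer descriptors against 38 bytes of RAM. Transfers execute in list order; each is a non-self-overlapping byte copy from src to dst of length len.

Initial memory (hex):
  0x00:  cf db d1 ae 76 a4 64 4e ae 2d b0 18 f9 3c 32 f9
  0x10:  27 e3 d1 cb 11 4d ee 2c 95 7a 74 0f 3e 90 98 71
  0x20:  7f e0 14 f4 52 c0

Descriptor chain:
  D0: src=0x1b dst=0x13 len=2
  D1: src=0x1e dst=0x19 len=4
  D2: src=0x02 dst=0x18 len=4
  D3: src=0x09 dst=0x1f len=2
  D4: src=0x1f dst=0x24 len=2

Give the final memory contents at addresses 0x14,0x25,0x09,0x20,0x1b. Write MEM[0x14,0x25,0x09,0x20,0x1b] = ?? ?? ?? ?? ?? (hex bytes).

  after D0: wrote 2B at 0x13 = 0f3e
  after D1: wrote 4B at 0x19 = 98717fe0
  after D2: wrote 4B at 0x18 = d1ae76a4
  after D3: wrote 2B at 0x1f = 2db0
  after D4: wrote 2B at 0x24 = 2db0
query mem[0x14]=0x3e, mem[0x25]=0xb0, mem[0x09]=0x2d, mem[0x20]=0xb0, mem[0x1b]=0xa4

MEM[0x14,0x25,0x09,0x20,0x1b] = 3e b0 2d b0 a4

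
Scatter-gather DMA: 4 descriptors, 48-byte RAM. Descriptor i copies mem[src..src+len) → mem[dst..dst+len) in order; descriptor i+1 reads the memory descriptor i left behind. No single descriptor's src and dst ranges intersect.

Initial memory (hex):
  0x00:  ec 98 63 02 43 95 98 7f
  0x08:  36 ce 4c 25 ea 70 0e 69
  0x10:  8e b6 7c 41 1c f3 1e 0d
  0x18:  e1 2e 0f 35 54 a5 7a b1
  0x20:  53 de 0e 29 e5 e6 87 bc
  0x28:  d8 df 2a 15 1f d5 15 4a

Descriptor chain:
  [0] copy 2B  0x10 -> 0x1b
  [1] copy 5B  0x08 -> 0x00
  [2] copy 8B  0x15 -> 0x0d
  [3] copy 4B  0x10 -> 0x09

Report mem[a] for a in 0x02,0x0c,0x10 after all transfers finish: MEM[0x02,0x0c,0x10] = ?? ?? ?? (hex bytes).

MEM[0x02,0x0c,0x10] = 4c 8e e1

[0] 0x10->0x1b len=2 : 8e b6
[1] 0x08->0x00 len=5 : 36 ce 4c 25 ea
[2] 0x15->0x0d len=8 : f3 1e 0d e1 2e 0f 8e b6
[3] 0x10->0x09 len=4 : e1 2e 0f 8e
query mem[0x02]=0x4c, mem[0x0c]=0x8e, mem[0x10]=0xe1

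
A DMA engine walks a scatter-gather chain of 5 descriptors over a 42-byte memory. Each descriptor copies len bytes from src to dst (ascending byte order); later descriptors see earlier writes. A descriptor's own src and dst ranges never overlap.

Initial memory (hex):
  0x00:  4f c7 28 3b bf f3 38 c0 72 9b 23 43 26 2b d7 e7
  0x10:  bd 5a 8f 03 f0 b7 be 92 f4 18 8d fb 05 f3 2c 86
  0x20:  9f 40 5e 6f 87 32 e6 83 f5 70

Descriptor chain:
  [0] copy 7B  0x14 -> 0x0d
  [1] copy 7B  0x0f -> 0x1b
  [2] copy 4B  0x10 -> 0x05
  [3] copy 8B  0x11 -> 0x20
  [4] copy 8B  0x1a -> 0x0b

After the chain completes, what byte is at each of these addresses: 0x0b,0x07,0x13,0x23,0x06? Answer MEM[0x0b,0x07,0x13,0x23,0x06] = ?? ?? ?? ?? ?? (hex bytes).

MEM[0x0b,0x07,0x13,0x23,0x06] = 8d 18 8d f0 f4

[0] 0x14->0x0d len=7 : f0 b7 be 92 f4 18 8d
[1] 0x0f->0x1b len=7 : be 92 f4 18 8d f0 b7
[2] 0x10->0x05 len=4 : 92 f4 18 8d
[3] 0x11->0x20 len=8 : f4 18 8d f0 b7 be 92 f4
[4] 0x1a->0x0b len=8 : 8d be 92 f4 18 8d f4 18
query mem[0x0b]=0x8d, mem[0x07]=0x18, mem[0x13]=0x8d, mem[0x23]=0xf0, mem[0x06]=0xf4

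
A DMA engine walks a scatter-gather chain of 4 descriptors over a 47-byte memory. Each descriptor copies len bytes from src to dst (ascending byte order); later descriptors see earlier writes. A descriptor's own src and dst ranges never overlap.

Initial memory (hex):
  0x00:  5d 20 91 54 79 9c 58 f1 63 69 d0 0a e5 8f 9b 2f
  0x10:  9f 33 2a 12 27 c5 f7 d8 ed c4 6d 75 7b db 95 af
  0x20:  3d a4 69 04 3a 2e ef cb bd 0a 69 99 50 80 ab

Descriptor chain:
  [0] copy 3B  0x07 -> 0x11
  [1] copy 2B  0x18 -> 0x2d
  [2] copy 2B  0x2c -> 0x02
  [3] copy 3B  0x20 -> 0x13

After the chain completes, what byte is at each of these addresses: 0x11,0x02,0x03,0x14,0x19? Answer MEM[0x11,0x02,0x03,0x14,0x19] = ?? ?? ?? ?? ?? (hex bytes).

MEM[0x11,0x02,0x03,0x14,0x19] = f1 50 ed a4 c4

  after D0: wrote 3B at 0x11 = f16369
  after D1: wrote 2B at 0x2d = edc4
  after D2: wrote 2B at 0x02 = 50ed
  after D3: wrote 3B at 0x13 = 3da469
query mem[0x11]=0xf1, mem[0x02]=0x50, mem[0x03]=0xed, mem[0x14]=0xa4, mem[0x19]=0xc4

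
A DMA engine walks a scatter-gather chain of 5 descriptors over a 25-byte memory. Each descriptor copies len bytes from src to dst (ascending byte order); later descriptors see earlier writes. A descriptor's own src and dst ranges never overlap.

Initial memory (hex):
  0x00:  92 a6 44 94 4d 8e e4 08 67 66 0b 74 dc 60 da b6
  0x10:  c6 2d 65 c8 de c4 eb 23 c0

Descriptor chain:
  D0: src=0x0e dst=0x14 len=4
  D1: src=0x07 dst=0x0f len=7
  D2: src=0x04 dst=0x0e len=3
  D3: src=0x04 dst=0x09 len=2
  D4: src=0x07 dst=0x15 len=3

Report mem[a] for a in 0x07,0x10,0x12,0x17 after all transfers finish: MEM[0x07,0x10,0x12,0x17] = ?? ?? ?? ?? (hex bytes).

#0 dst[0x14+4] := {0xda,0xb6,0xc6,0x2d}
#1 dst[0x0f+7] := {0x08,0x67,0x66,0x0b,0x74,0xdc,0x60}
#2 dst[0x0e+3] := {0x4d,0x8e,0xe4}
#3 dst[0x09+2] := {0x4d,0x8e}
#4 dst[0x15+3] := {0x08,0x67,0x4d}
query mem[0x07]=0x08, mem[0x10]=0xe4, mem[0x12]=0x0b, mem[0x17]=0x4d

MEM[0x07,0x10,0x12,0x17] = 08 e4 0b 4d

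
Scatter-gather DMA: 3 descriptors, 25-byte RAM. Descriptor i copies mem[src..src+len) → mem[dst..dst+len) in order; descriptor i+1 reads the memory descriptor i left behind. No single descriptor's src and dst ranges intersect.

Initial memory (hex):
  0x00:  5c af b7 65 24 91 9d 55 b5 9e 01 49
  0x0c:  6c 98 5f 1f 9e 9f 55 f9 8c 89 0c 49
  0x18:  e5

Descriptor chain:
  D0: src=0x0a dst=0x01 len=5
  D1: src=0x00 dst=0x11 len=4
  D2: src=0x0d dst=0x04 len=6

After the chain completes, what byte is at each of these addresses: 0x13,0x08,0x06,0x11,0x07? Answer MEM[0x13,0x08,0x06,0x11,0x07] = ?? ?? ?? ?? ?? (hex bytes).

D0: mem[0x01..0x05] <- [01 49 6c 98 5f]
D1: mem[0x11..0x14] <- [5c 01 49 6c]
D2: mem[0x04..0x09] <- [98 5f 1f 9e 5c 01]
query mem[0x13]=0x49, mem[0x08]=0x5c, mem[0x06]=0x1f, mem[0x11]=0x5c, mem[0x07]=0x9e

MEM[0x13,0x08,0x06,0x11,0x07] = 49 5c 1f 5c 9e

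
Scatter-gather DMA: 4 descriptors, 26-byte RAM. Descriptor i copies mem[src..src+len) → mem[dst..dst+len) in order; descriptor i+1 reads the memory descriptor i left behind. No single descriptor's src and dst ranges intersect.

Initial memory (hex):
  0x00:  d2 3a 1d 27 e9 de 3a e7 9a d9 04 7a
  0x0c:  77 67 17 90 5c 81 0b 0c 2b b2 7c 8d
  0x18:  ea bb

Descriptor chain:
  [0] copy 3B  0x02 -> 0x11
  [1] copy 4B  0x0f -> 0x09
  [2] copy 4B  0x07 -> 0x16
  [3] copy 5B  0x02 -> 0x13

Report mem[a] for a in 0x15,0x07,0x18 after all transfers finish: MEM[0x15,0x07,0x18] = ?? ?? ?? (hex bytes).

  after D0: wrote 3B at 0x11 = 1d27e9
  after D1: wrote 4B at 0x09 = 905c1d27
  after D2: wrote 4B at 0x16 = e79a905c
  after D3: wrote 5B at 0x13 = 1d27e9de3a
query mem[0x15]=0xe9, mem[0x07]=0xe7, mem[0x18]=0x90

MEM[0x15,0x07,0x18] = e9 e7 90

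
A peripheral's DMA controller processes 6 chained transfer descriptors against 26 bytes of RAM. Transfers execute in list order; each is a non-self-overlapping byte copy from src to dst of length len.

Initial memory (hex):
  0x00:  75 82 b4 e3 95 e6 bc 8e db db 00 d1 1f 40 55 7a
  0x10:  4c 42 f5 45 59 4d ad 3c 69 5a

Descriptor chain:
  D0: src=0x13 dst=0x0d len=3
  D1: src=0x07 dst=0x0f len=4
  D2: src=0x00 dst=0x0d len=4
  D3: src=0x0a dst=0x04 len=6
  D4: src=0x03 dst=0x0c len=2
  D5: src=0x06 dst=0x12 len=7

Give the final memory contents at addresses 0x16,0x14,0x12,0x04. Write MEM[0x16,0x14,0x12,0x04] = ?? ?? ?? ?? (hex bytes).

MEM[0x16,0x14,0x12,0x04] = 00 82 1f 00

D0: mem[0x0d..0x0f] <- [45 59 4d]
D1: mem[0x0f..0x12] <- [8e db db 00]
D2: mem[0x0d..0x10] <- [75 82 b4 e3]
D3: mem[0x04..0x09] <- [00 d1 1f 75 82 b4]
D4: mem[0x0c..0x0d] <- [e3 00]
D5: mem[0x12..0x18] <- [1f 75 82 b4 00 d1 e3]
query mem[0x16]=0x00, mem[0x14]=0x82, mem[0x12]=0x1f, mem[0x04]=0x00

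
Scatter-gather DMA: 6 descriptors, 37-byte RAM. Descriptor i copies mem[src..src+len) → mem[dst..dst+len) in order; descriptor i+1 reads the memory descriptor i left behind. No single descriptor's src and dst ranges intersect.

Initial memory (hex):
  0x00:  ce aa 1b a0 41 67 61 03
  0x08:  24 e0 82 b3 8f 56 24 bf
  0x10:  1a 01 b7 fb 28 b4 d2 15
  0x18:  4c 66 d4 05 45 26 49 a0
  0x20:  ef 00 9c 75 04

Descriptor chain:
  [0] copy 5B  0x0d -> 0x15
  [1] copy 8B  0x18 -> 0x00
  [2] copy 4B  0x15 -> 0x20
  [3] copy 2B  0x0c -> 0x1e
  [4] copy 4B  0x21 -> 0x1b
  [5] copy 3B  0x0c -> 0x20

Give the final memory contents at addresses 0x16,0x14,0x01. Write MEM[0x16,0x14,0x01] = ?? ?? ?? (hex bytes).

MEM[0x16,0x14,0x01] = 24 28 01

D0: mem[0x15..0x19] <- [56 24 bf 1a 01]
D1: mem[0x00..0x07] <- [1a 01 d4 05 45 26 49 a0]
D2: mem[0x20..0x23] <- [56 24 bf 1a]
D3: mem[0x1e..0x1f] <- [8f 56]
D4: mem[0x1b..0x1e] <- [24 bf 1a 04]
D5: mem[0x20..0x22] <- [8f 56 24]
query mem[0x16]=0x24, mem[0x14]=0x28, mem[0x01]=0x01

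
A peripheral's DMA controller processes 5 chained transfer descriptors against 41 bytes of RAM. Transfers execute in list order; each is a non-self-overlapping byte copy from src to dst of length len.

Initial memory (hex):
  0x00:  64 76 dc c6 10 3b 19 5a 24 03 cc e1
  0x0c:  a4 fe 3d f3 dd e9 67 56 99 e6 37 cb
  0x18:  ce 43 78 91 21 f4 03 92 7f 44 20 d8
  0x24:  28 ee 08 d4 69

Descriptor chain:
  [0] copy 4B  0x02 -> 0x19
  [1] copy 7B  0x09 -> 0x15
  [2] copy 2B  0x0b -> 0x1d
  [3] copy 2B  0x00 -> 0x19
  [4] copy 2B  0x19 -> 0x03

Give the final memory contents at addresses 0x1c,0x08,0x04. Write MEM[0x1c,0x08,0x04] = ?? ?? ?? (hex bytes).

MEM[0x1c,0x08,0x04] = 3b 24 76

#0 dst[0x19+4] := {0xdc,0xc6,0x10,0x3b}
#1 dst[0x15+7] := {0x03,0xcc,0xe1,0xa4,0xfe,0x3d,0xf3}
#2 dst[0x1d+2] := {0xe1,0xa4}
#3 dst[0x19+2] := {0x64,0x76}
#4 dst[0x03+2] := {0x64,0x76}
query mem[0x1c]=0x3b, mem[0x08]=0x24, mem[0x04]=0x76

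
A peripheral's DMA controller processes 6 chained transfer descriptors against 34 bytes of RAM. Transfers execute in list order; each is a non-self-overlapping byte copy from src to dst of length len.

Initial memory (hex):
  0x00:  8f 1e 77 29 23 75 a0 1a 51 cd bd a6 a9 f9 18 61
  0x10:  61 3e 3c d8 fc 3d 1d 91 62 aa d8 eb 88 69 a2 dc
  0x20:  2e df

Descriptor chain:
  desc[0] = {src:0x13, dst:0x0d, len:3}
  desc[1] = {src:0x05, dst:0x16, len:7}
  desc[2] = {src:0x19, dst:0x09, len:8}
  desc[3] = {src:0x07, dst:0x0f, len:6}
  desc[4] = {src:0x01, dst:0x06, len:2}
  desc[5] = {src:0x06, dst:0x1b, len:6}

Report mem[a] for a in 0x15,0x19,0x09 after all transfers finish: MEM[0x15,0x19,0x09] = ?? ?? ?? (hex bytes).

MEM[0x15,0x19,0x09] = 3d 51 51

D0: mem[0x0d..0x0f] <- [d8 fc 3d]
D1: mem[0x16..0x1c] <- [75 a0 1a 51 cd bd a6]
D2: mem[0x09..0x10] <- [51 cd bd a6 69 a2 dc 2e]
D3: mem[0x0f..0x14] <- [1a 51 51 cd bd a6]
D4: mem[0x06..0x07] <- [1e 77]
D5: mem[0x1b..0x20] <- [1e 77 51 51 cd bd]
query mem[0x15]=0x3d, mem[0x19]=0x51, mem[0x09]=0x51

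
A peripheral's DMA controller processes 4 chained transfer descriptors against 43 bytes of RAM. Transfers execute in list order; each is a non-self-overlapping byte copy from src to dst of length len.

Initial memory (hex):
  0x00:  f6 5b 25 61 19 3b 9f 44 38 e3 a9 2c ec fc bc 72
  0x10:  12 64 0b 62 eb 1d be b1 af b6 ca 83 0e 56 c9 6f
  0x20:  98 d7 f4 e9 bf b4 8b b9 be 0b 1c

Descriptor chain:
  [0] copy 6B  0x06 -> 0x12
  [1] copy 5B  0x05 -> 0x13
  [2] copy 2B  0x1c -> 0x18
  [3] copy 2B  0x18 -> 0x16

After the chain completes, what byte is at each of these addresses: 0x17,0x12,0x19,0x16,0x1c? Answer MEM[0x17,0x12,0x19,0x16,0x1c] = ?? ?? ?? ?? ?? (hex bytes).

[0] 0x06->0x12 len=6 : 9f 44 38 e3 a9 2c
[1] 0x05->0x13 len=5 : 3b 9f 44 38 e3
[2] 0x1c->0x18 len=2 : 0e 56
[3] 0x18->0x16 len=2 : 0e 56
query mem[0x17]=0x56, mem[0x12]=0x9f, mem[0x19]=0x56, mem[0x16]=0x0e, mem[0x1c]=0x0e

MEM[0x17,0x12,0x19,0x16,0x1c] = 56 9f 56 0e 0e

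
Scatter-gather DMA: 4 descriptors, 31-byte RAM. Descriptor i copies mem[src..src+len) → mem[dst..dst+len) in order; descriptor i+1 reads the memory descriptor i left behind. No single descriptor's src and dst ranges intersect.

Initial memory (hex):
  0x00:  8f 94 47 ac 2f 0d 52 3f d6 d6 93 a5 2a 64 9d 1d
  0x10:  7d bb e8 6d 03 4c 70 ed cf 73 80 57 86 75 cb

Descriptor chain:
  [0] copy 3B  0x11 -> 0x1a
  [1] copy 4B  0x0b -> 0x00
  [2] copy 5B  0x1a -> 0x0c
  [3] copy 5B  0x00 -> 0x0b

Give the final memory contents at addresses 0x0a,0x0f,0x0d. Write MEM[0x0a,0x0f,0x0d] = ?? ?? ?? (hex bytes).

D0: mem[0x1a..0x1c] <- [bb e8 6d]
D1: mem[0x00..0x03] <- [a5 2a 64 9d]
D2: mem[0x0c..0x10] <- [bb e8 6d 75 cb]
D3: mem[0x0b..0x0f] <- [a5 2a 64 9d 2f]
query mem[0x0a]=0x93, mem[0x0f]=0x2f, mem[0x0d]=0x64

MEM[0x0a,0x0f,0x0d] = 93 2f 64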